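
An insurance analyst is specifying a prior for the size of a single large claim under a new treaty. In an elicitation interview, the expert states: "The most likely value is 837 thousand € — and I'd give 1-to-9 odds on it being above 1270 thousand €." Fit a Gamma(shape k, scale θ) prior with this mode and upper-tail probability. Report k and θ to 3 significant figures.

k ≈ 11.7, θ ≈ 78.1

Gamma(k,θ) with k>1 has mode (k−1)θ, so θ = 837/(k−1).
Need P(X < 1270) = 0.9 with θ tied to k this way. Start at k = 2, θ = 837: P(X<1270) ≈ 0.448.
Too low — raise k to concentrate. Iterating converges to k ≈ 11.7.
Then θ = 837/(11.7−1) ≈ 78.1.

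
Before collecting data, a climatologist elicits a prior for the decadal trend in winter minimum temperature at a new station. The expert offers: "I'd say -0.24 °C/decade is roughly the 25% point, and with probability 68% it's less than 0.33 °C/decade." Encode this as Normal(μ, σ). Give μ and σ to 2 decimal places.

μ = 0.10, σ = 0.50

For Normal(μ,σ), the p-quantile is μ + z_p·σ. Here z_{0.25} = -0.6745, z_{0.68} = 0.4677.
So -0.24 = μ − 0.6745σ and 0.33 = μ + 0.4677σ.
Subtracting: σ = (0.33 − -0.24)/(0.4677 − (-0.6745)) = 0.50.
Then μ = -0.24 − (-0.6745)·0.50 = 0.10.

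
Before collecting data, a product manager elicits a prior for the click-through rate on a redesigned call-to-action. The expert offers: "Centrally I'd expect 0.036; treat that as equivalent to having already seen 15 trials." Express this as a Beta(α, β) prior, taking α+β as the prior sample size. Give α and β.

α = 0.54, β = 14.46

Under the effective-sample-size interpretation, Beta(α, β) has prior mean α/(α+β) and prior sample size α+β.
So α+β = 15 and α/(α+β) = 0.036, giving α = 0.036·15 = 0.54 and β = 15 − 0.54 = 14.46.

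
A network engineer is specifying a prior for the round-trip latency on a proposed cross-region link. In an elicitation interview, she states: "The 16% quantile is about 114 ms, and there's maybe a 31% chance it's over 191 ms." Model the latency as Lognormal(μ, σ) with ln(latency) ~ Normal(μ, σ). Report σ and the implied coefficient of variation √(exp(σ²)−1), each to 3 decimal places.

σ ≈ 0.346, CV ≈ 0.357

If T ~ Lognormal(μ,σ) then ln T ~ Normal(μ,σ), so the p-quantile of ln T is μ + z_p·σ.
ln(114) = 4.736 and ln(191) = 5.252; z_{0.16} = -0.9945, z_{0.69} = 0.4959.
σ = (5.252 − 4.736)/(0.4959 − (-0.9945)) = 0.346.
μ = 4.736 − (-0.9945)·0.346 = 5.081.
CV = √(exp(σ²)−1) = √(exp(0.1199)−1) = 0.357.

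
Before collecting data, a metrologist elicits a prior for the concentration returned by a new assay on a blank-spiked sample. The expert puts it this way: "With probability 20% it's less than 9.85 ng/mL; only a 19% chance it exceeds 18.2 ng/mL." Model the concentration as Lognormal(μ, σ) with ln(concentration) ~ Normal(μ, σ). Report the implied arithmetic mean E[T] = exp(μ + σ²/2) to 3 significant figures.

E[T] ≈ 14.2 ng/mL

If T ~ Lognormal(μ,σ) then ln T ~ Normal(μ,σ), so the p-quantile of ln T is μ + z_p·σ.
ln(9.85) = 2.287 and ln(18.2) = 2.901; z_{0.2} = -0.8416, z_{0.81} = 0.8779.
σ = (2.901 − 2.287)/(0.8779 − (-0.8416)) = 0.357.
μ = 2.287 − (-0.8416)·0.357 = 2.588.
E[T] = exp(μ + σ²/2) = exp(2.588 + 0.0637) = 14.2 ng/mL.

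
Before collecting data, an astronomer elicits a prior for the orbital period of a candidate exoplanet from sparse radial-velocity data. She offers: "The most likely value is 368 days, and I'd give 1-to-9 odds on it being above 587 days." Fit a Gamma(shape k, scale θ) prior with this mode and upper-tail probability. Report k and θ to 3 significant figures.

k ≈ 9.61, θ ≈ 42.7

Gamma(k,θ) with k>1 has mode (k−1)θ, so θ = 368/(k−1).
Need P(X < 587) = 0.9 with θ tied to k this way. Start at k = 2, θ = 368: P(X<587) ≈ 0.473.
Too low — raise k to concentrate. Iterating converges to k ≈ 9.61.
Then θ = 368/(9.61−1) ≈ 42.7.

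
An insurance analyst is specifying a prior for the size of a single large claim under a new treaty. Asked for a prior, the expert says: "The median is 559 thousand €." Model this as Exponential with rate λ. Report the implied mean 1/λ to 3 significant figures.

Exponential median = ln 2 / λ, so λ = ln 2 / 559.0 = 0.00124.
Mean = 1/λ = 806 thousand €.

mean ≈ 806 thousand €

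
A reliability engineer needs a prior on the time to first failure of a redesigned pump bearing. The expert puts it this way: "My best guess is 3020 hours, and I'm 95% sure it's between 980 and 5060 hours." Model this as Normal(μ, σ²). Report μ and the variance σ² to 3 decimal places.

A symmetric 95% interval runs μ ± z·σ with z = 1.96.
Half-width = 2040, so σ = 2040/1.96 = 1040.8355 and σ² = 1083338.438.
μ is the stated best guess, 3020.000.

μ = 3020.000, σ² = 1083338.438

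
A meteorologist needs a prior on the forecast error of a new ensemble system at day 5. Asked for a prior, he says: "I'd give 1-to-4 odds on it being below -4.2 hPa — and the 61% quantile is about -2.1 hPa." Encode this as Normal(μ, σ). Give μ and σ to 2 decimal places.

The p-quantile of Normal(μ,σ) is μ + z_p·σ, with z_{0.2} = -0.8416 and z_{0.61} = 0.2793.
Eliminate σ: μ = (z₂·x₁ − z₁·x₂)/(z₂ − z₁) = (0.2793·-4.2 − (-0.8416)·-2.1)/1.121 = -2.62.
Then σ = (x₂ − x₁)/(z₂ − z₁) = (-2.1 − -4.2)/1.121 = 1.87.

μ = -2.62, σ = 1.87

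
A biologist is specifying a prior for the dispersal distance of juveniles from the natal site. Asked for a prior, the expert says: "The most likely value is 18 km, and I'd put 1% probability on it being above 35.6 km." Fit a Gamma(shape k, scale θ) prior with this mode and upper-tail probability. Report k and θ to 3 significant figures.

k ≈ 11.6, θ ≈ 1.7

Gamma(k,θ) with k>1 has mode (k−1)θ, so θ = 18/(k−1).
Need P(X < 35.6) = 0.99 with θ tied to k this way. Start at k = 2, θ = 18: P(X<35.6) ≈ 0.588.
Too low — raise k to concentrate. Iterating converges to k ≈ 11.6.
Then θ = 18/(11.6−1) ≈ 1.7.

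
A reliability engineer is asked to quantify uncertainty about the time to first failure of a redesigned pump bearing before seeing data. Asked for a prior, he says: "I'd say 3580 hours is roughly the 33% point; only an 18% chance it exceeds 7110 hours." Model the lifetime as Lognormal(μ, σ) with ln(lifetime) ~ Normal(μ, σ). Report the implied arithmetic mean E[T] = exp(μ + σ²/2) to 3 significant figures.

If T ~ Lognormal(μ,σ) then ln T ~ Normal(μ,σ), so the p-quantile of ln T is μ + z_p·σ.
ln(3580) = 8.183 and ln(7110) = 8.869; z_{0.33} = -0.4399, z_{0.82} = 0.9154.
σ = (8.869 − 8.183)/(0.9154 − (-0.4399)) = 0.506.
μ = 8.183 − (-0.4399)·0.506 = 8.406.
E[T] = exp(μ + σ²/2) = exp(8.406 + 0.1282) = 5080 hours.

E[T] ≈ 5080 hours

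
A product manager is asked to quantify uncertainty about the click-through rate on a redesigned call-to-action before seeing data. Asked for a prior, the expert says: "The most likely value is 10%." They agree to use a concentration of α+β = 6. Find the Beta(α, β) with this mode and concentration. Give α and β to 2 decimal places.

α = 1.40, β = 4.60

For α,β > 1 the Beta mode is (α−1)/(α+β−2). With α+β = 6, the mode is (α−1)/4.
Set (α−1)/4 = 0.1 → α = 1 + 0.1·4 = 1.40.
β = 6 − α = 4.60.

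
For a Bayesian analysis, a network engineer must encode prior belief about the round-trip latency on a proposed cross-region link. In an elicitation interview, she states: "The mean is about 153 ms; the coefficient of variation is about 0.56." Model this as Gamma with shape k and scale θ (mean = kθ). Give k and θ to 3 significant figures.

k ≈ 3.19, θ ≈ 48

For Gamma(k, scale θ): mean = kθ, variance = kθ², so CV = 1/√k.
CV = 0.56, hence k = 1/CV² = 3.19.
Then θ = mean/k = 153/3.19 = 48.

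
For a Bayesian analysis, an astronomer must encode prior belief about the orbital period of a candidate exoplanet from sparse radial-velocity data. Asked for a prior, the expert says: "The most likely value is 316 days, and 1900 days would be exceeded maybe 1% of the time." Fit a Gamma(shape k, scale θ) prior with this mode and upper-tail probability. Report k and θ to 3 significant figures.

Gamma(k,θ) with k>1 has mode (k−1)θ, so θ = 316/(k−1).
Need P(X < 1900) = 0.99 with θ tied to k this way. Start at k = 2, θ = 316: P(X<1900) ≈ 0.983.
Too low — raise k to concentrate. Iterating converges to k ≈ 2.15.
Then θ = 316/(2.15−1) ≈ 275.

k ≈ 2.15, θ ≈ 275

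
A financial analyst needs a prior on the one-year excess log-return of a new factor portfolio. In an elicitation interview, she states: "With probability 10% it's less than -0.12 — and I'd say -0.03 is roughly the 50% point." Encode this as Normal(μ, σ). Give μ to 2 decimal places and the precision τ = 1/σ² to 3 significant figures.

For Normal(μ,σ), the p-quantile is μ + z_p·σ. Here z_{0.1} = -1.282, z_{0.5} = 0.
So -0.12 = μ − 1.282σ and -0.03 = μ + 0σ.
Subtracting: σ = (-0.03 − -0.12)/(0 − (-1.282)) = 0.07.
Then μ = -0.12 − (-1.282)·0.07 = -0.03.
Precision τ = 1/σ² = 1/0.07023² = 203.

μ = -0.03, τ = 203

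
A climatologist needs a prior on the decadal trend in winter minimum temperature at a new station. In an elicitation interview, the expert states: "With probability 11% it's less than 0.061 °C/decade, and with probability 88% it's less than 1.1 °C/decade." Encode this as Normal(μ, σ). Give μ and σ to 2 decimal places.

μ = 0.59, σ = 0.43

For Normal(μ,σ), the p-quantile is μ + z_p·σ. Here z_{0.11} = -1.227, z_{0.88} = 1.175.
So 0.061 = μ − 1.227σ and 1.1 = μ + 1.175σ.
Subtracting: σ = (1.1 − 0.061)/(1.175 − (-1.227)) = 0.43.
Then μ = 0.061 − (-1.227)·0.43 = 0.59.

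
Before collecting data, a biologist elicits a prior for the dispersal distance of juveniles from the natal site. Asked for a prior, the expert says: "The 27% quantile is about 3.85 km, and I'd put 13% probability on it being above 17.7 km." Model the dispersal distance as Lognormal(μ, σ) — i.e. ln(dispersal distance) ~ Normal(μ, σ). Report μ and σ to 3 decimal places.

μ ≈ 1.886, σ ≈ 0.877

If T ~ Lognormal(μ,σ) then ln T ~ Normal(μ,σ), so the p-quantile of ln T is μ + z_p·σ.
ln(3.85) = 1.348 and ln(17.7) = 2.874; z_{0.27} = -0.6128, z_{0.87} = 1.126.
σ = (2.874 − 1.348)/(1.126 − (-0.6128)) = 0.877.
μ = 1.348 − (-0.6128)·0.877 = 1.886.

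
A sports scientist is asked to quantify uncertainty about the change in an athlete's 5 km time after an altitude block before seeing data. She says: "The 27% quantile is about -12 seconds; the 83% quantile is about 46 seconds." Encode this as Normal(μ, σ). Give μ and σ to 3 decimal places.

The p-quantile of Normal(μ,σ) is μ + z_p·σ, with z_{0.27} = -0.6128 and z_{0.83} = 0.9542.
Eliminate σ: μ = (z₂·x₁ − z₁·x₂)/(z₂ − z₁) = (0.9542·-12 − (-0.6128)·46)/1.567 = 10.683.
Then σ = (x₂ − x₁)/(z₂ − z₁) = (46 − -12)/1.567 = 37.014.

μ = 10.683, σ = 37.014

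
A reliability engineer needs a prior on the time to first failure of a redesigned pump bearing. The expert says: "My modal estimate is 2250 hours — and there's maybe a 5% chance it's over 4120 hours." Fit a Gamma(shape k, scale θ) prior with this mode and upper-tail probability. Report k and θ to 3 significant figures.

k ≈ 8.61, θ ≈ 296

Gamma(k,θ) with k>1 has mode (k−1)θ, so θ = 2250/(k−1).
Need P(X < 4120) = 0.95 with θ tied to k this way. Start at k = 2, θ = 2250: P(X<4120) ≈ 0.546.
Too low — raise k to concentrate. Iterating converges to k ≈ 8.61.
Then θ = 2250/(8.61−1) ≈ 296.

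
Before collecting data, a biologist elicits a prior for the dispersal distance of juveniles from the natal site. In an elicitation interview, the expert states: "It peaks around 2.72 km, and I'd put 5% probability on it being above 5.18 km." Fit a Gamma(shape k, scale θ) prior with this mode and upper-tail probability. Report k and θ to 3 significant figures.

Gamma(k,θ) with k>1 has mode (k−1)θ, so θ = 2.72/(k−1).
Need P(X < 5.18) = 0.95 with θ tied to k this way. Start at k = 2, θ = 2.72: P(X<5.18) ≈ 0.568.
Too low — raise k to concentrate. Iterating converges to k ≈ 7.7.
Then θ = 2.72/(7.7−1) ≈ 0.406.

k ≈ 7.7, θ ≈ 0.406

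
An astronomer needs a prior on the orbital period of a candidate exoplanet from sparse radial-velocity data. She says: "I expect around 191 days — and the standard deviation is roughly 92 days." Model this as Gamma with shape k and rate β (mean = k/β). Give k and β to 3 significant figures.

k ≈ 4.31, β ≈ 0.0226

For Gamma(k, rate β): mean = k/β, variance = k/β², so CV = 1/√k.
CV = SD/mean = 92/191 = 0.4817, hence k = 1/CV² = 4.31.
Then β = k/mean = 4.31/191 = 0.0226.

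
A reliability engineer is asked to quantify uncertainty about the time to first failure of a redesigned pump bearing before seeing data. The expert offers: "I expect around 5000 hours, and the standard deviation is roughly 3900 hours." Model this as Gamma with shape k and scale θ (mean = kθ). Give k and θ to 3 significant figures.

For Gamma(k, scale θ): mean = kθ, variance = kθ², so CV = 1/√k.
CV = SD/mean = 3900/5000 = 0.78, hence k = 1/CV² = 1.64.
Then θ = mean/k = 5000/1.64 = 3040.

k ≈ 1.64, θ ≈ 3040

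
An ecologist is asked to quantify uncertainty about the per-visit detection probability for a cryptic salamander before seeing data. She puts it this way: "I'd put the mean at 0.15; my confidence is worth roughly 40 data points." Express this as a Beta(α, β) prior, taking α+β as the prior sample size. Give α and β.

α = 6, β = 34

Under the effective-sample-size interpretation, Beta(α, β) has prior mean α/(α+β) and prior sample size α+β.
So α+β = 40 and α/(α+β) = 0.15, giving α = 0.15·40 = 6 and β = 40 − 6 = 34.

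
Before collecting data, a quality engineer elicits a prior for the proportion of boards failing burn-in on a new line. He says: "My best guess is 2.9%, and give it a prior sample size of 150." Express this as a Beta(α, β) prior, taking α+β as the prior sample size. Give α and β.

α = 4.35, β = 145.65

Under the effective-sample-size interpretation, Beta(α, β) has prior mean α/(α+β) and prior sample size α+β.
So α+β = 150 and α/(α+β) = 0.029, giving α = 0.029·150 = 4.35 and β = 150 − 4.35 = 145.65.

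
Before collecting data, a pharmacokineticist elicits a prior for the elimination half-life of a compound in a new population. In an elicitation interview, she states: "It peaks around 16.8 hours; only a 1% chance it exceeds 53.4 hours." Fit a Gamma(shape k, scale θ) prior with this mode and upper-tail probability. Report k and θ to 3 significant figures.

k ≈ 4.32, θ ≈ 5.06

Gamma(k,θ) with k>1 has mode (k−1)θ, so θ = 16.8/(k−1).
Need P(X < 53.4) = 0.99 with θ tied to k this way. Start at k = 2, θ = 16.8: P(X<53.4) ≈ 0.826.
Too low — raise k to concentrate. Iterating converges to k ≈ 4.32.
Then θ = 16.8/(4.32−1) ≈ 5.06.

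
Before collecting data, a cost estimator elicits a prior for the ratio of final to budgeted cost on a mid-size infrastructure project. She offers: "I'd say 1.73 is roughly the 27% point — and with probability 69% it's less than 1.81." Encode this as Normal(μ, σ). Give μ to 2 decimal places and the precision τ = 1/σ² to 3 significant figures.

μ = 1.77, τ = 192

For Normal(μ,σ), the p-quantile is μ + z_p·σ. Here z_{0.27} = -0.6128, z_{0.69} = 0.4959.
So 1.73 = μ − 0.6128σ and 1.81 = μ + 0.4959σ.
Subtracting: σ = (1.81 − 1.73)/(0.4959 − (-0.6128)) = 0.07.
Then μ = 1.73 − (-0.6128)·0.07 = 1.77.
Precision τ = 1/σ² = 1/0.07216² = 192.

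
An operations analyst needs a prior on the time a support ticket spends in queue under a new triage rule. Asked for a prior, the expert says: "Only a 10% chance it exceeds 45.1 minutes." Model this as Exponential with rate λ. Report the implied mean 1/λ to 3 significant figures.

P(T > 45.1) = e^(−λ·45.1) = 0.1, so λ = −ln(0.1)/45.1 = 0.0511.
Mean = 1/λ = 19.6 minutes.

mean ≈ 19.6 minutes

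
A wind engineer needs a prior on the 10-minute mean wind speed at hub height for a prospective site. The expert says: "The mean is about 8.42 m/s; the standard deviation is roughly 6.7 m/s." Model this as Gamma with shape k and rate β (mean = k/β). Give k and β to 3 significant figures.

k ≈ 1.58, β ≈ 0.188

For Gamma(k, rate β): mean = k/β, variance = k/β², so CV = 1/√k.
CV = SD/mean = 6.7/8.42 = 0.7957, hence k = 1/CV² = 1.58.
Then β = k/mean = 1.58/8.42 = 0.188.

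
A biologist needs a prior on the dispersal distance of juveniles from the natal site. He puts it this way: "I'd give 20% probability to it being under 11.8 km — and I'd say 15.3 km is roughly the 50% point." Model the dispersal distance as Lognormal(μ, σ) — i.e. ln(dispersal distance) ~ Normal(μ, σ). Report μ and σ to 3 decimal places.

μ ≈ 2.728, σ ≈ 0.309

If T ~ Lognormal(μ,σ) then ln T ~ Normal(μ,σ), so the p-quantile of ln T is μ + z_p·σ.
ln(11.8) = 2.468 and ln(15.3) = 2.728; z_{0.2} = -0.8416, z_{0.5} = 0.
σ = (2.728 − 2.468)/(0 − (-0.8416)) = 0.309.
μ = 2.468 − (-0.8416)·0.309 = 2.728.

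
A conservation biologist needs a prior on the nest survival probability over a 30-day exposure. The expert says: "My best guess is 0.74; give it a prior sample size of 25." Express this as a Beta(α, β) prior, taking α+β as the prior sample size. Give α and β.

Under the effective-sample-size interpretation, Beta(α, β) has prior mean α/(α+β) and prior sample size α+β.
So α+β = 25 and α/(α+β) = 0.74, giving α = 0.74·25 = 18.5 and β = 25 − 18.5 = 6.5.

α = 18.5, β = 6.5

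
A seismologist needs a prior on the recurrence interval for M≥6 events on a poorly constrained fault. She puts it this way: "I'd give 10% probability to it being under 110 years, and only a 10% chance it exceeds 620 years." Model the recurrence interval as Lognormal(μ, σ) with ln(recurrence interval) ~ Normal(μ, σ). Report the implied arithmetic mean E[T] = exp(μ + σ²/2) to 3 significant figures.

E[T] ≈ 328 years

If T ~ Lognormal(μ,σ) then ln T ~ Normal(μ,σ), so the p-quantile of ln T is μ + z_p·σ.
ln(110) = 4.7 and ln(620) = 6.43; z_{0.1} = -1.282, z_{0.9} = 1.282.
σ = (6.43 − 4.7)/(1.282 − (-1.282)) = 0.675.
μ = 4.7 − (-1.282)·0.675 = 5.565.
E[T] = exp(μ + σ²/2) = exp(5.565 + 0.2276) = 328 years.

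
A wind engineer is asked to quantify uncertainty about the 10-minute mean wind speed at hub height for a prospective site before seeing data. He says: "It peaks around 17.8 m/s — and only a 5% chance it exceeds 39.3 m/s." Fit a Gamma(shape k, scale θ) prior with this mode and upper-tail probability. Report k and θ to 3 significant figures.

Gamma(k,θ) with k>1 has mode (k−1)θ, so θ = 17.8/(k−1).
Need P(X < 39.3) = 0.95 with θ tied to k this way. Start at k = 2, θ = 17.8: P(X<39.3) ≈ 0.647.
Too low — raise k to concentrate. Iterating converges to k ≈ 5.38.
Then θ = 17.8/(5.38−1) ≈ 4.06.

k ≈ 5.38, θ ≈ 4.06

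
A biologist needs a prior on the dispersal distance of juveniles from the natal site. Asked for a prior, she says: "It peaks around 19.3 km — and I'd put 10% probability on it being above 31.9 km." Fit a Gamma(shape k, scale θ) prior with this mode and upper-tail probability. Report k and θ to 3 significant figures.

Gamma(k,θ) with k>1 has mode (k−1)θ, so θ = 19.3/(k−1).
Need P(X < 31.9) = 0.9 with θ tied to k this way. Start at k = 2, θ = 19.3: P(X<31.9) ≈ 0.492.
Too low — raise k to concentrate. Iterating converges to k ≈ 8.47.
Then θ = 19.3/(8.47−1) ≈ 2.58.

k ≈ 8.47, θ ≈ 2.58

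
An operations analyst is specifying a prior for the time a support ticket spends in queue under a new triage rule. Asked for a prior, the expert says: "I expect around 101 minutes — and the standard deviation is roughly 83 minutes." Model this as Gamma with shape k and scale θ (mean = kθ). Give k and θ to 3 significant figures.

For Gamma(k, scale θ): mean = kθ, variance = kθ², so CV = 1/√k.
CV = SD/mean = 83/101 = 0.8218, hence k = 1/CV² = 1.48.
Then θ = mean/k = 101/1.48 = 68.2.

k ≈ 1.48, θ ≈ 68.2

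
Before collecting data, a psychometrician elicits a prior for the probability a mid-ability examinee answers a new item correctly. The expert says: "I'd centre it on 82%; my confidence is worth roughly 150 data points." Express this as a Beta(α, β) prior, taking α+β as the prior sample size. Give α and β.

α = 123, β = 27

Under the effective-sample-size interpretation, Beta(α, β) has prior mean α/(α+β) and prior sample size α+β.
So α+β = 150 and α/(α+β) = 0.82, giving α = 0.82·150 = 123 and β = 150 − 123 = 27.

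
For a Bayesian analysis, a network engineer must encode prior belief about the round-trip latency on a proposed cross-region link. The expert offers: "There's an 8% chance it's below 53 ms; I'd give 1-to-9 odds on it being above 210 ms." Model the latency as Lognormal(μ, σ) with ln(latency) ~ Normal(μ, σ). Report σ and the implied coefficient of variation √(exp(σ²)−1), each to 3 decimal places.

σ ≈ 0.512, CV ≈ 0.548

If T ~ Lognormal(μ,σ) then ln T ~ Normal(μ,σ), so the p-quantile of ln T is μ + z_p·σ.
ln(53) = 3.97 and ln(210) = 5.347; z_{0.08} = -1.405, z_{0.9} = 1.282.
σ = (5.347 − 3.97)/(1.282 − (-1.405)) = 0.512.
μ = 3.97 − (-1.405)·0.512 = 4.690.
CV = √(exp(σ²)−1) = √(exp(0.2626)−1) = 0.548.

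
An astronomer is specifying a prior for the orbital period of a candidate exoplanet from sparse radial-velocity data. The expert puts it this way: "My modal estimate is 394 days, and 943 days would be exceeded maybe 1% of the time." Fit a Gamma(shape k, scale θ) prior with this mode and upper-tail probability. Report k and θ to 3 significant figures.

k ≈ 7.22, θ ≈ 63.3

Gamma(k,θ) with k>1 has mode (k−1)θ, so θ = 394/(k−1).
Need P(X < 943) = 0.99 with θ tied to k this way. Start at k = 2, θ = 394: P(X<943) ≈ 0.690.
Too low — raise k to concentrate. Iterating converges to k ≈ 7.22.
Then θ = 394/(7.22−1) ≈ 63.3.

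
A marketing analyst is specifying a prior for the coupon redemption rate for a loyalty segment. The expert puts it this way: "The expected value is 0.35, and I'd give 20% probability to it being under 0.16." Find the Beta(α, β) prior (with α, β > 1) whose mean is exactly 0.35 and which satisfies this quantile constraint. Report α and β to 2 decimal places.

With mean 0.35 fixed, write α = 0.35s, β = 0.65s where s = α+β.
Need P(θ < 0.16) = 0.2 under Beta(0.35s, 0.65s). Normal approximation: (q−m)/√(m(1−m)/s) ≈ z_{0.2} = -0.842, so s ≈ 0.35·0.65·(-0.842)²/(0.16−0.35)² = 4.5.
At s = 4.5: P(θ<0.16) ≈ 0.205. Adjusting to match 0.2 gives s ≈ 4.60.
So α = 0.35·4.60 ≈ 1.61, β = 0.65·4.60 ≈ 2.99.

α ≈ 1.61, β ≈ 2.99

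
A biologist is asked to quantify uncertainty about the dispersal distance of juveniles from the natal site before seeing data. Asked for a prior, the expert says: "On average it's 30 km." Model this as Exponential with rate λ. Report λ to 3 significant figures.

Exponential mean = 1/λ, so λ = 1/30.0 = 0.0333.

λ ≈ 0.0333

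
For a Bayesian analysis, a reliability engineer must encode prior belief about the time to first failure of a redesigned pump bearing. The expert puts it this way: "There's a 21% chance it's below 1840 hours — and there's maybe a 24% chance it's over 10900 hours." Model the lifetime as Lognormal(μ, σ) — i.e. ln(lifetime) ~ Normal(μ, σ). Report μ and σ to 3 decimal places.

If T ~ Lognormal(μ,σ) then ln T ~ Normal(μ,σ), so the p-quantile of ln T is μ + z_p·σ.
ln(1840) = 7.518 and ln(10900) = 9.297; z_{0.21} = -0.8064, z_{0.76} = 0.7063.
σ = (9.297 − 7.518)/(0.7063 − (-0.8064)) = 1.176.
μ = 7.518 − (-0.8064)·1.176 = 8.466.

μ ≈ 8.466, σ ≈ 1.176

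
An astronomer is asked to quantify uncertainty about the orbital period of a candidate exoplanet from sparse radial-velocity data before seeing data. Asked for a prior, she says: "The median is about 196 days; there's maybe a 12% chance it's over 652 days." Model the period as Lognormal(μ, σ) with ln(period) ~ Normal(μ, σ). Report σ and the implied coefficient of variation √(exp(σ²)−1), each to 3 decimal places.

σ ≈ 1.023, CV ≈ 1.359

If T ~ Lognormal(μ,σ) then ln T ~ Normal(μ,σ), so the p-quantile of ln T is μ + z_p·σ.
ln(196) = 5.278 and ln(652) = 6.48; z_{0.5} = 0, z_{0.88} = 1.175.
σ = (6.48 − 5.278)/(1.175 − (0)) = 1.023.
μ = 5.278 − (0)·1.023 = 5.278.
CV = √(exp(σ²)−1) = √(exp(1.0464)−1) = 1.359.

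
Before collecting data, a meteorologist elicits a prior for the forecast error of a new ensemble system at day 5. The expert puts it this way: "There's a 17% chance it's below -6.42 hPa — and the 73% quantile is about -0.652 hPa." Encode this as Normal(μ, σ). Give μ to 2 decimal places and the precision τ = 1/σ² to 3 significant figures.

μ = -2.91, τ = 0.0738

The p-quantile of Normal(μ,σ) is μ + z_p·σ, with z_{0.17} = -0.9542 and z_{0.73} = 0.6128.
Eliminate σ: μ = (z₂·x₁ − z₁·x₂)/(z₂ − z₁) = (0.6128·-6.42 − (-0.9542)·-0.652)/1.567 = -2.91.
Then σ = (x₂ − x₁)/(z₂ − z₁) = (-0.652 − -6.42)/1.567 = 3.68.
Precision τ = 1/σ² = 1/3.681² = 0.0738.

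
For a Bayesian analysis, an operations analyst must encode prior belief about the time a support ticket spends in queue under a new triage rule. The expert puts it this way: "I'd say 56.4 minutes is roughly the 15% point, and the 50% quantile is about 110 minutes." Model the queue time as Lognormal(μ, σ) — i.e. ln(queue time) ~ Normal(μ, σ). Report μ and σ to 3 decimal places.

If T ~ Lognormal(μ,σ) then ln T ~ Normal(μ,σ), so the p-quantile of ln T is μ + z_p·σ.
ln(56.4) = 4.032 and ln(110) = 4.7; z_{0.15} = -1.036, z_{0.5} = 0.
σ = (4.7 − 4.032)/(0 − (-1.036)) = 0.645.
μ = 4.032 − (-1.036)·0.645 = 4.700.

μ ≈ 4.700, σ ≈ 0.645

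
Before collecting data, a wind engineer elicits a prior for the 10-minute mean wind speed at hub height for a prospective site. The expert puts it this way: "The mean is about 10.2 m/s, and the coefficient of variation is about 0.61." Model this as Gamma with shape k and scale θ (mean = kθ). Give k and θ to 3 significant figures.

For Gamma(k, scale θ): mean = kθ, variance = kθ², so CV = 1/√k.
CV = 0.61, hence k = 1/CV² = 2.69.
Then θ = mean/k = 10.2/2.69 = 3.8.

k ≈ 2.69, θ ≈ 3.8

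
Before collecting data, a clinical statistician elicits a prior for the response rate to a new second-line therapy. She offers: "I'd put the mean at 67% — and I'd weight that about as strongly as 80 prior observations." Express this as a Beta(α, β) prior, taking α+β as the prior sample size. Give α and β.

α = 53.6, β = 26.4

Under the effective-sample-size interpretation, Beta(α, β) has prior mean α/(α+β) and prior sample size α+β.
So α+β = 80 and α/(α+β) = 0.67, giving α = 0.67·80 = 53.6 and β = 80 − 53.6 = 26.4.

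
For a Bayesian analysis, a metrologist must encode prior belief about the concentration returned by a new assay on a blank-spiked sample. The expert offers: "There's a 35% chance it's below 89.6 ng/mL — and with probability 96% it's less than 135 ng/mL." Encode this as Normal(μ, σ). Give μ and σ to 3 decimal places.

μ = 97.790, σ = 21.255

For Normal(μ,σ), the p-quantile is μ + z_p·σ. Here z_{0.35} = -0.3853, z_{0.96} = 1.751.
So 89.6 = μ − 0.3853σ and 135 = μ + 1.751σ.
Subtracting: σ = (135 − 89.6)/(1.751 − (-0.3853)) = 21.255.
Then μ = 89.6 − (-0.3853)·21.255 = 97.790.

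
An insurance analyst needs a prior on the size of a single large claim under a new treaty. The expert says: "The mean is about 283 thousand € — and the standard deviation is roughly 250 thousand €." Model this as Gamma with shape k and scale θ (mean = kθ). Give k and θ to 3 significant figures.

For Gamma(k, scale θ): mean = kθ, variance = kθ², so CV = 1/√k.
CV = SD/mean = 250/283 = 0.8834, hence k = 1/CV² = 1.28.
Then θ = mean/k = 283/1.28 = 221.

k ≈ 1.28, θ ≈ 221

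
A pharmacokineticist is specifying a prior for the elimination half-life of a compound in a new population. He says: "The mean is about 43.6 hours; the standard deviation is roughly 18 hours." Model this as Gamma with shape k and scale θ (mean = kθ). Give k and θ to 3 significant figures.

For Gamma(k, scale θ): mean = kθ, variance = kθ², so CV = 1/√k.
CV = SD/mean = 18/43.6 = 0.4128, hence k = 1/CV² = 5.87.
Then θ = mean/k = 43.6/5.87 = 7.43.

k ≈ 5.87, θ ≈ 7.43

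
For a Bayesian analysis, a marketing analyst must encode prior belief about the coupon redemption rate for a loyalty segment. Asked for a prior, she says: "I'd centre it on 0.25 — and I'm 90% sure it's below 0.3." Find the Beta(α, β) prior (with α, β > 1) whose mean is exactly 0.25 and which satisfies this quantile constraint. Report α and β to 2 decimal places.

With mean 0.25 fixed, write α = 0.25s, β = 0.75s where s = α+β.
Need P(θ < 0.3) = 0.9 under Beta(0.25s, 0.75s). Normal approximation: (q−m)/√(m(1−m)/s) ≈ z_{0.9} = 1.28, so s ≈ 0.25·0.75·(1.28)²/(0.3−0.25)² = 123.2.
At s = 123.2: P(θ<0.3) ≈ 0.897. Adjusting to match 0.9 gives s ≈ 126.77.
So α = 0.25·126.77 ≈ 31.69, β = 0.75·126.77 ≈ 95.08.

α ≈ 31.69, β ≈ 95.08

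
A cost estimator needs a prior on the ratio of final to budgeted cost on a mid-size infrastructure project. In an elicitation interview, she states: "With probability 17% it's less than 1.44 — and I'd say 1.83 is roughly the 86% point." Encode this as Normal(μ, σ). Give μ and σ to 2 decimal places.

For Normal(μ,σ), the p-quantile is μ + z_p·σ. Here z_{0.17} = -0.9542, z_{0.86} = 1.08.
So 1.44 = μ − 0.9542σ and 1.83 = μ + 1.08σ.
Subtracting: σ = (1.83 − 1.44)/(1.08 − (-0.9542)) = 0.19.
Then μ = 1.44 − (-0.9542)·0.19 = 1.62.

μ = 1.62, σ = 0.19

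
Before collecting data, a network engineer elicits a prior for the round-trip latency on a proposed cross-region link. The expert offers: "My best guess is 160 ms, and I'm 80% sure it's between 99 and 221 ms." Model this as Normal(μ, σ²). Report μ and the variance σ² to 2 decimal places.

μ = 160.00, σ² = 2265.62

A symmetric 80% interval runs μ ± z·σ with z = 1.282.
Half-width = 61, so σ = 61/1.282 = 47.599 and σ² = 2265.62.
μ is the stated best guess, 160.00.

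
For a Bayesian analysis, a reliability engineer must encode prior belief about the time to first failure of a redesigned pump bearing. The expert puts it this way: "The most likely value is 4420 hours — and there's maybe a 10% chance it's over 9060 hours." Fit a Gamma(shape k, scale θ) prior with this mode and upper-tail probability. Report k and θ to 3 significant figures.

Gamma(k,θ) with k>1 has mode (k−1)θ, so θ = 4420/(k−1).
Need P(X < 9060) = 0.9 with θ tied to k this way. Start at k = 2, θ = 4420: P(X<9060) ≈ 0.607.
Too low — raise k to concentrate. Iterating converges to k ≈ 4.73.
Then θ = 4420/(4.73−1) ≈ 1190.

k ≈ 4.73, θ ≈ 1190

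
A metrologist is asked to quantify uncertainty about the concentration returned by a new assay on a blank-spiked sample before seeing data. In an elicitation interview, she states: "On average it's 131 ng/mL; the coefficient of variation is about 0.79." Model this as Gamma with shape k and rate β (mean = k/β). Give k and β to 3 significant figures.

k ≈ 1.6, β ≈ 0.0122

For Gamma(k, rate β): mean = k/β, variance = k/β², so CV = 1/√k.
CV = 0.79, hence k = 1/CV² = 1.6.
Then β = k/mean = 1.6/131 = 0.0122.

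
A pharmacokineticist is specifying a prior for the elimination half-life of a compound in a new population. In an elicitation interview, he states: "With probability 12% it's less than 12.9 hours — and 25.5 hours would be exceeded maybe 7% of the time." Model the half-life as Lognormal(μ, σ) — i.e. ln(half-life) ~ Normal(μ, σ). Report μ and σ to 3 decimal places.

If T ~ Lognormal(μ,σ) then ln T ~ Normal(μ,σ), so the p-quantile of ln T is μ + z_p·σ.
ln(12.9) = 2.557 and ln(25.5) = 3.239; z_{0.12} = -1.175, z_{0.93} = 1.476.
σ = (3.239 − 2.557)/(1.476 − (-1.175)) = 0.257.
μ = 2.557 − (-1.175)·0.257 = 2.859.

μ ≈ 2.859, σ ≈ 0.257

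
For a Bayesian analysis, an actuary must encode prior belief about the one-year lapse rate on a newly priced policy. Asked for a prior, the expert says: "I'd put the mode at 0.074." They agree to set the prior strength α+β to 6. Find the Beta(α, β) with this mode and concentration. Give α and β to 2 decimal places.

α = 1.30, β = 4.70

For α,β > 1 the Beta mode is (α−1)/(α+β−2). With α+β = 6, the mode is (α−1)/4.
Set (α−1)/4 = 0.074 → α = 1 + 0.074·4 = 1.30.
β = 6 − α = 4.70.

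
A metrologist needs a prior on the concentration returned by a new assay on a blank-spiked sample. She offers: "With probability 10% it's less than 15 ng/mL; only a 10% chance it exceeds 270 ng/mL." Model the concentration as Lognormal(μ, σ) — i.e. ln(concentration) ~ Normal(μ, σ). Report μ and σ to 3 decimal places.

μ ≈ 4.153, σ ≈ 1.128

If T ~ Lognormal(μ,σ) then ln T ~ Normal(μ,σ), so the p-quantile of ln T is μ + z_p·σ.
ln(15) = 2.708 and ln(270) = 5.598; z_{0.1} = -1.282, z_{0.9} = 1.282.
σ = (5.598 − 2.708)/(1.282 − (-1.282)) = 1.128.
μ = 2.708 − (-1.282)·1.128 = 4.153.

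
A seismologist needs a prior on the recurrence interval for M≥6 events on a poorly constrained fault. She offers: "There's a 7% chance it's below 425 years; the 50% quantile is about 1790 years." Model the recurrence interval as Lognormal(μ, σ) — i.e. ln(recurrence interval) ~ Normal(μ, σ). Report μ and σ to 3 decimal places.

If T ~ Lognormal(μ,σ) then ln T ~ Normal(μ,σ), so the p-quantile of ln T is μ + z_p·σ.
ln(425) = 6.052 and ln(1790) = 7.49; z_{0.07} = -1.476, z_{0.5} = 0.
σ = (7.49 − 6.052)/(0 − (-1.476)) = 0.974.
μ = 6.052 − (-1.476)·0.974 = 7.490.

μ ≈ 7.490, σ ≈ 0.974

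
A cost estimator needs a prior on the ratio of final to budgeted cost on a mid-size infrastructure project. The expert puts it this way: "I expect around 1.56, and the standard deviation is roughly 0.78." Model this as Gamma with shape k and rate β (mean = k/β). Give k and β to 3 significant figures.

k ≈ 4, β ≈ 2.56

For Gamma(k, rate β): mean = k/β, variance = k/β², so CV = 1/√k.
CV = SD/mean = 0.78/1.56 = 0.5, hence k = 1/CV² = 4.
Then β = k/mean = 4/1.56 = 2.56.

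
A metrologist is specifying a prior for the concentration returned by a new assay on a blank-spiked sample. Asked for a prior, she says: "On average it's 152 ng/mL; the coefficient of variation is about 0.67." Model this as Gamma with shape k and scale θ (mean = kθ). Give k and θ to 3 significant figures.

For Gamma(k, scale θ): mean = kθ, variance = kθ², so CV = 1/√k.
CV = 0.67, hence k = 1/CV² = 2.23.
Then θ = mean/k = 152/2.23 = 68.2.

k ≈ 2.23, θ ≈ 68.2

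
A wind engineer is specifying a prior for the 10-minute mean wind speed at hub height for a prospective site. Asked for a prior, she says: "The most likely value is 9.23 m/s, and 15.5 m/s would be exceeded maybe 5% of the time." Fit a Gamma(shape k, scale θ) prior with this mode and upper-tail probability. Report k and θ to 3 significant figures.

Gamma(k,θ) with k>1 has mode (k−1)θ, so θ = 9.23/(k−1).
Need P(X < 15.5) = 0.95 with θ tied to k this way. Start at k = 2, θ = 9.23: P(X<15.5) ≈ 0.500.
Too low — raise k to concentrate. Iterating converges to k ≈ 11.4.
Then θ = 9.23/(11.4−1) ≈ 0.888.

k ≈ 11.4, θ ≈ 0.888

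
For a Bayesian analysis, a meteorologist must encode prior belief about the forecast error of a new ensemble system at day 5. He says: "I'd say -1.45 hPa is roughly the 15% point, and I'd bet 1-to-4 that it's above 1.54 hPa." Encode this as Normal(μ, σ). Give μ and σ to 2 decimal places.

The p-quantile of Normal(μ,σ) is μ + z_p·σ, with z_{0.15} = -1.036 and z_{0.8} = 0.8416.
Eliminate σ: μ = (z₂·x₁ − z₁·x₂)/(z₂ − z₁) = (0.8416·-1.45 − (-1.036)·1.54)/1.878 = 0.20.
Then σ = (x₂ − x₁)/(z₂ − z₁) = (1.54 − -1.45)/1.878 = 1.59.

μ = 0.20, σ = 1.59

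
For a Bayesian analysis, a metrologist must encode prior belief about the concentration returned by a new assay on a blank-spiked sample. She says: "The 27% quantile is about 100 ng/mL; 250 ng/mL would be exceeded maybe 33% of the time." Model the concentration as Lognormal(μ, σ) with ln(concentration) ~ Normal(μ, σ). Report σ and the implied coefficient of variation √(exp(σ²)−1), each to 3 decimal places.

σ ≈ 0.870, CV ≈ 1.064

If T ~ Lognormal(μ,σ) then ln T ~ Normal(μ,σ), so the p-quantile of ln T is μ + z_p·σ.
ln(100) = 4.605 and ln(250) = 5.521; z_{0.27} = -0.6128, z_{0.67} = 0.4399.
σ = (5.521 − 4.605)/(0.4399 − (-0.6128)) = 0.870.
μ = 4.605 − (-0.6128)·0.870 = 5.139.
CV = √(exp(σ²)−1) = √(exp(0.7576)−1) = 1.064.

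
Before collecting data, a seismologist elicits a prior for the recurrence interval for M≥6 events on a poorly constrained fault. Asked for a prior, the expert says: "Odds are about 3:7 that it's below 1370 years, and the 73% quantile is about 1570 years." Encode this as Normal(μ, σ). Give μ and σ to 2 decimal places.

The p-quantile of Normal(μ,σ) is μ + z_p·σ, with z_{0.3} = -0.5244 and z_{0.73} = 0.6128.
Eliminate σ: μ = (z₂·x₁ − z₁·x₂)/(z₂ − z₁) = (0.6128·1370 − (-0.5244)·1570)/1.137 = 1462.23.
Then σ = (x₂ − x₁)/(z₂ − z₁) = (1570 − 1370)/1.137 = 175.87.

μ = 1462.23, σ = 175.87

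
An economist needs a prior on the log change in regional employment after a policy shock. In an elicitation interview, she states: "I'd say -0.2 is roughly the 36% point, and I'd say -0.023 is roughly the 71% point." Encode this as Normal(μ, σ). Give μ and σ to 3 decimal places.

μ = -0.130, σ = 0.194

For Normal(μ,σ), the p-quantile is μ + z_p·σ. Here z_{0.36} = -0.3585, z_{0.71} = 0.5534.
So -0.2 = μ − 0.3585σ and -0.023 = μ + 0.5534σ.
Subtracting: σ = (-0.023 − -0.2)/(0.5534 − (-0.3585)) = 0.194.
Then μ = -0.2 − (-0.3585)·0.194 = -0.130.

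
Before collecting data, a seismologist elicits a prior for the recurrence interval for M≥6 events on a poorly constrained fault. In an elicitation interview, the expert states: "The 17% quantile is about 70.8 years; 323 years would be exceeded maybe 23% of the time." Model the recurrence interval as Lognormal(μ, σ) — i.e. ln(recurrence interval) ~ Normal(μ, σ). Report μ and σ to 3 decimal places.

μ ≈ 5.115, σ ≈ 0.897

If T ~ Lognormal(μ,σ) then ln T ~ Normal(μ,σ), so the p-quantile of ln T is μ + z_p·σ.
ln(70.8) = 4.26 and ln(323) = 5.778; z_{0.17} = -0.9542, z_{0.77} = 0.7388.
σ = (5.778 − 4.26)/(0.7388 − (-0.9542)) = 0.897.
μ = 4.26 − (-0.9542)·0.897 = 5.115.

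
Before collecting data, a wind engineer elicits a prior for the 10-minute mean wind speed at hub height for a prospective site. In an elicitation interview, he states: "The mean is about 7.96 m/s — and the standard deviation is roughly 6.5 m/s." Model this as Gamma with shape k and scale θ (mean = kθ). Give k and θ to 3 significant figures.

For Gamma(k, scale θ): mean = kθ, variance = kθ², so CV = 1/√k.
CV = SD/mean = 6.5/7.96 = 0.8166, hence k = 1/CV² = 1.5.
Then θ = mean/k = 7.96/1.5 = 5.31.

k ≈ 1.5, θ ≈ 5.31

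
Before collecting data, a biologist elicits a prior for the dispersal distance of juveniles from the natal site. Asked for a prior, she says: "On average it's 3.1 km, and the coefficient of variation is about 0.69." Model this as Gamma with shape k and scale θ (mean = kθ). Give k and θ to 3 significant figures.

k ≈ 2.1, θ ≈ 1.48

For Gamma(k, scale θ): mean = kθ, variance = kθ², so CV = 1/√k.
CV = 0.69, hence k = 1/CV² = 2.1.
Then θ = mean/k = 3.1/2.1 = 1.48.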